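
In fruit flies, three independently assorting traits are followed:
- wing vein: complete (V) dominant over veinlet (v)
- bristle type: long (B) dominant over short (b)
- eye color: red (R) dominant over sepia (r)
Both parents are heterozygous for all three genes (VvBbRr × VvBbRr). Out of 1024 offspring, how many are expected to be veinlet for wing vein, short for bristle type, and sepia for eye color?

Trihybrid cross: VvBbRr × VvBbRr
Each trait segregates independently with a 3:1 phenotypic ratio, so each gene contributes 3/4 (dominant) or 1/4 (recessive).
Target: veinlet (wing vein), short (bristle type), sepia (eye color)
Probability = product of independent per-trait probabilities
= 1/4 × 1/4 × 1/4 = 1/64
Expected count = 1/64 × 1024 = 16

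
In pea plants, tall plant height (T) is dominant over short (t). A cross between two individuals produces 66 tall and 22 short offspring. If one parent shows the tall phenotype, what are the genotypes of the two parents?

Observed offspring: 66 tall, 22 short
The observed ratio simplifies to 3:1. Short (tt) offspring appear, so each parent must contribute one t allele. The parent stated to show tall carries T, so it is Tt. The other parent is then either Tt or tt: Tt × tt would give a 1:1 split, whereas Tt × Tt gives 3:1 — matching the data. So both parents are heterozygous (Tt × Tt).
Parent genotypes: Tt × Tt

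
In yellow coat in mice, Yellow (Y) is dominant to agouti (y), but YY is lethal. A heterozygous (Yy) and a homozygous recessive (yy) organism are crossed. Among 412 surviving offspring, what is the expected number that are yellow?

Cross: Yy × yy
Punnett square offspring (before lethality): 2 Yy, 2 yy
No YY offspring are produced in this cross.
yellow: 2 out of 4 → fraction 1/2
Expected count = 1/2 × 412 = 206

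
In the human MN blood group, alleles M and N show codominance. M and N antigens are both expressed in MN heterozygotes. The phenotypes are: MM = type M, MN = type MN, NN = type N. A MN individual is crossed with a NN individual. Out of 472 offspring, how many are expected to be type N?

Punnett square for MN × NN:
Offspring genotypes: 2 MN, 2 NN
Phenotype counts: 2 type MN, 2 type N
type N: 2 out of 4 → fraction 1/2
Expected count = 1/2 × 472 = 236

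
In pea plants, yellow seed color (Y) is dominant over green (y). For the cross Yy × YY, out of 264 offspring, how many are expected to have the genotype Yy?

Punnett square for Yy × YY:
Offspring genotypes: 2 YY, 2 Yy
Total offspring: 4
Count with target: 2
Probability: 2/4 = 1/2
Expected count = 1/2 × 264 = 132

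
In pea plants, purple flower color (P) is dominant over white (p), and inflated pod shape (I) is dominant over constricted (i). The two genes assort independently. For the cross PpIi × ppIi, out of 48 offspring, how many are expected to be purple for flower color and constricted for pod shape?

Dihybrid cross PpIi × ppIi — consider each gene separately:
flower color: Pp × pp → 2 Pp, 2 pp → 2 P_ : 2 pp (out of 4)
pod shape: Ii × Ii → 1 II, 2 Ii, 1 ii → 3 I_ : 1 ii (out of 4)
Looking for: purple (P_) and constricted (ii)
P(purple) = 2/4, P(constricted) = 1/4
P(both) = 2/4 × 1/4 = 2/16 = 1/8
Expected count = 1/8 × 48 = 6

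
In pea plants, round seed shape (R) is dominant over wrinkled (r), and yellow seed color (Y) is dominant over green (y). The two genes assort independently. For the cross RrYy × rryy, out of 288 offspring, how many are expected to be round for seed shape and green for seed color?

Dihybrid cross RrYy × rryy — consider each gene separately:
seed shape: Rr × rr → 2 Rr, 2 rr → 2 R_ : 2 rr (out of 4)
seed color: Yy × yy → 2 Yy, 2 yy → 2 Y_ : 2 yy (out of 4)
Looking for: round (R_) and green (yy)
P(round) = 2/4, P(green) = 2/4
P(both) = 2/4 × 2/4 = 4/16 = 1/4
Expected count = 1/4 × 288 = 72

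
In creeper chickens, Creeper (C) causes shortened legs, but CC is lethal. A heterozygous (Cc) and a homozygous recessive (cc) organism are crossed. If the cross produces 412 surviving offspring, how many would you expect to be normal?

Cross: Cc × cc
Punnett square offspring (before lethality): 2 Cc, 2 cc
No CC offspring are produced in this cross.
normal: 2 out of 4 → fraction 1/2
Expected count = 1/2 × 412 = 206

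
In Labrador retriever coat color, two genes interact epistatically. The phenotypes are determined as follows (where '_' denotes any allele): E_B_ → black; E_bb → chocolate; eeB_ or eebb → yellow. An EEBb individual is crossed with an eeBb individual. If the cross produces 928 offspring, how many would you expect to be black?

Cross: EEBb × eeBb — consider each gene separately:
E gene: EE × ee → 4 Ee → 4 E_ (out of 4)
B gene: Bb × Bb → 1 BB, 2 Bb, 1 bb → 3 B_ : 1 bb (out of 4)
Genotype classes (out of 4 × 4 = 16): E_B_ = 4×3 = 12; E_bb = 4×1 = 4
Apply the phenotype rules: E_B_ (12) → black; E_bb (4) → chocolate
Phenotype counts (out of 16): 12 black, 4 chocolate
black: 12 out of 16 → fraction 3/4
Expected count = 3/4 × 928 = 696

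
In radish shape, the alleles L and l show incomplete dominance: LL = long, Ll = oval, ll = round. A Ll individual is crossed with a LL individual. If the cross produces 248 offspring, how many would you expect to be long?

Punnett square for Ll × LL:
Offspring genotypes: 2 LL, 2 Ll
Phenotype counts: 2 long, 2 oval
long: 2 out of 4 → fraction 1/2
Expected count = 1/2 × 248 = 124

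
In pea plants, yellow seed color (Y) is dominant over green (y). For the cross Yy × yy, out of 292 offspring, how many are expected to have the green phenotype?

Punnett square for Yy × yy:
Offspring genotypes: 2 Yy, 2 yy
Total offspring: 4
Count with target: 2
Probability: 2/4 = 1/2
Expected count = 1/2 × 292 = 146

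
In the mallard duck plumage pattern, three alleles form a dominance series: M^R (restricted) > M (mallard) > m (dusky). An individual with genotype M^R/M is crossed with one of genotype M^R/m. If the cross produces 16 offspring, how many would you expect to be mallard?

Cross: M^R/M × M^R/m
Allele dominance: M^R > M > m
Offspring genotypes: 1 M^R/M^R, 1 M^R/m, 1 M^R/M, 1 M/m
Phenotype counts: 3 restricted, 1 mallard
mallard: 1 out of 4 → fraction 1/4
Expected count = 1/4 × 16 = 4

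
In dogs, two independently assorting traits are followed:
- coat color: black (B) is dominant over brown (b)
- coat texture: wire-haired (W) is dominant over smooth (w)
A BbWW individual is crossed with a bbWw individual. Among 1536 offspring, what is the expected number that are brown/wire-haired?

Dihybrid cross BbWW × bbWw — consider each gene separately:
coat color: Bb × bb → 2 Bb, 2 bb → 2 B_ : 2 bb (out of 4)
coat texture: WW × Ww → 2 WW, 2 Ww → 4 W_ (out of 4)
Combine (counts out of 4 × 4 = 16): black/wire-haired (B_W_) = 2×4 = 8; brown/wire-haired (bbW_) = 2×4 = 8
Phenotype counts (out of 16): 8 black/wire-haired, 8 brown/wire-haired
brown/wire-haired: 8 out of 16 → fraction 1/2
Expected count = 1/2 × 1536 = 768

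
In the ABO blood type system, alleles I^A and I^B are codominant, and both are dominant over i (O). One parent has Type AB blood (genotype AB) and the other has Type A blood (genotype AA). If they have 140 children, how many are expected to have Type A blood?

Cross: AB × AA
Possible offspring genotypes: 2 AA, 2 AB
Blood type counts: 2 Type A, 2 Type AB
Probability of Type A: 2/4 = 1/2
Expected count = 1/2 × 140 = 70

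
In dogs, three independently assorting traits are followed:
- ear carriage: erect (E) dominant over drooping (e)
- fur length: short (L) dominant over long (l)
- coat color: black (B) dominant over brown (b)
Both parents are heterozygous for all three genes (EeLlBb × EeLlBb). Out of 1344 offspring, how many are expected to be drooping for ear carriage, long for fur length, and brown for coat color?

Trihybrid cross: EeLlBb × EeLlBb
Each trait segregates independently with a 3:1 phenotypic ratio, so each gene contributes 3/4 (dominant) or 1/4 (recessive).
Target: drooping (ear carriage), long (fur length), brown (coat color)
Probability = product of independent per-trait probabilities
= 1/4 × 1/4 × 1/4 = 1/64
Expected count = 1/64 × 1344 = 21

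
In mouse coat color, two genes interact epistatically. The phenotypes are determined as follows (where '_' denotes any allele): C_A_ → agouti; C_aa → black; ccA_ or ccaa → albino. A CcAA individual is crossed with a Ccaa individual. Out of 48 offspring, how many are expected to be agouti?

Cross: CcAA × Ccaa — consider each gene separately:
C gene: Cc × Cc → 1 CC, 2 Cc, 1 cc → 3 C_ : 1 cc (out of 4)
A gene: AA × aa → 4 Aa → 4 A_ (out of 4)
Genotype classes (out of 4 × 4 = 16): C_A_ = 3×4 = 12; ccA_ = 1×4 = 4
Apply the phenotype rules: C_A_ (12) → agouti; ccA_ (4) → albino
Phenotype counts (out of 16): 12 agouti, 4 albino
agouti: 12 out of 16 → fraction 3/4
Expected count = 3/4 × 48 = 36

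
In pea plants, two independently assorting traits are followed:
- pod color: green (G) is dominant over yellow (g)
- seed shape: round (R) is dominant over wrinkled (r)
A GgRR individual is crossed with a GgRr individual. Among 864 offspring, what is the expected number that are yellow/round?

Dihybrid cross GgRR × GgRr — consider each gene separately:
pod color: Gg × Gg → 1 GG, 2 Gg, 1 gg → 3 G_ : 1 gg (out of 4)
seed shape: RR × Rr → 2 RR, 2 Rr → 4 R_ (out of 4)
Combine (counts out of 4 × 4 = 16): green/round (G_R_) = 3×4 = 12; yellow/round (ggR_) = 1×4 = 4
Phenotype counts (out of 16): 12 green/round, 4 yellow/round
yellow/round: 4 out of 16 → fraction 1/4
Expected count = 1/4 × 864 = 216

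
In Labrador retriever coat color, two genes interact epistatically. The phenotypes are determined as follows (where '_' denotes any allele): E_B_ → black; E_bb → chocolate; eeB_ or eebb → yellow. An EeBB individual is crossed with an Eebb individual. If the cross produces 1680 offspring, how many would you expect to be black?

Cross: EeBB × Eebb — consider each gene separately:
E gene: Ee × Ee → 1 EE, 2 Ee, 1 ee → 3 E_ : 1 ee (out of 4)
B gene: BB × bb → 4 Bb → 4 B_ (out of 4)
Genotype classes (out of 4 × 4 = 16): E_B_ = 3×4 = 12; eeB_ = 1×4 = 4
Apply the phenotype rules: E_B_ (12) → black; eeB_ (4) → yellow
Phenotype counts (out of 16): 12 black, 4 yellow
black: 12 out of 16 → fraction 3/4
Expected count = 3/4 × 1680 = 1260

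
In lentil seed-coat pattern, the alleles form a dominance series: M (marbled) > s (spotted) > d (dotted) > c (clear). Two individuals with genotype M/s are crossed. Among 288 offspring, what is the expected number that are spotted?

Cross: M/s × M/s
Allele dominance: M > s > d > c
Offspring genotypes: 1 M/M, 2 M/s, 1 s/s
Phenotype counts: 3 marbled, 1 spotted
spotted: 1 out of 4 → fraction 1/4
Expected count = 1/4 × 288 = 72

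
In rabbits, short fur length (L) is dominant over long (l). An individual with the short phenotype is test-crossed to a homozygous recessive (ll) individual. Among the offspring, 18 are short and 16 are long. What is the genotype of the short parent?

Test cross: ? × ll
Offspring: 18 short, 16 long — approximately 1:1.
A 1:1 ratio in a test cross indicates the unknown parent is heterozygous (Ll).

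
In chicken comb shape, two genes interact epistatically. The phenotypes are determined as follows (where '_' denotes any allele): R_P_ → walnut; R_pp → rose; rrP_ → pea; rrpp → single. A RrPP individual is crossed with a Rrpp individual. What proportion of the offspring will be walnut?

Cross: RrPP × Rrpp — consider each gene separately:
R gene: Rr × Rr → 1 RR, 2 Rr, 1 rr → 3 R_ : 1 rr (out of 4)
P gene: PP × pp → 4 Pp → 4 P_ (out of 4)
Genotype classes (out of 4 × 4 = 16): R_P_ = 3×4 = 12; rrP_ = 1×4 = 4
Apply the phenotype rules: R_P_ (12) → walnut; rrP_ (4) → pea
Phenotype counts (out of 16): 12 walnut, 4 pea
walnut: 12 out of 16
Probability: 12/16 = 3/4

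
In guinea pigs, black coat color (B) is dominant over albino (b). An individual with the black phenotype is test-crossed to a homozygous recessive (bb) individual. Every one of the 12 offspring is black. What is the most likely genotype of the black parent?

Test cross: ? × bb
All offspring are black.
If the unknown parent were heterozygous (Bb), about half of 12 offspring would be albino; none are. The unknown parent is most likely homozygous dominant (BB).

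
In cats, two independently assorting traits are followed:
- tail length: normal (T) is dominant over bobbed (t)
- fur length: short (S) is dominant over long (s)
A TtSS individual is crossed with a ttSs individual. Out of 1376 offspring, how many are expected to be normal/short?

Dihybrid cross TtSS × ttSs — consider each gene separately:
tail length: Tt × tt → 2 Tt, 2 tt → 2 T_ : 2 tt (out of 4)
fur length: SS × Ss → 2 SS, 2 Ss → 4 S_ (out of 4)
Combine (counts out of 4 × 4 = 16): normal/short (T_S_) = 2×4 = 8; bobbed/short (ttS_) = 2×4 = 8
Phenotype counts (out of 16): 8 normal/short, 8 bobbed/short
normal/short: 8 out of 16 → fraction 1/2
Expected count = 1/2 × 1376 = 688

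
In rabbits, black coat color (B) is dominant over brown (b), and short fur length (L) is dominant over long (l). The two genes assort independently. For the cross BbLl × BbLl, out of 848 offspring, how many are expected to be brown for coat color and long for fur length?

Dihybrid cross BbLl × BbLl — consider each gene separately:
coat color: Bb × Bb → 1 BB, 2 Bb, 1 bb → 3 B_ : 1 bb (out of 4)
fur length: Ll × Ll → 1 LL, 2 Ll, 1 ll → 3 L_ : 1 ll (out of 4)
Looking for: brown (bb) and long (ll)
P(brown) = 1/4, P(long) = 1/4
P(both) = 1/4 × 1/4 = 1/16
Expected count = 1/16 × 848 = 53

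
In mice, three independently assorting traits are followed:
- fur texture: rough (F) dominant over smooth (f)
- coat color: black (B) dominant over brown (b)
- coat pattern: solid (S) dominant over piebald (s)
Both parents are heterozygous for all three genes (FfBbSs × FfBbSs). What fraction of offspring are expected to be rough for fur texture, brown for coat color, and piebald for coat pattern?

Trihybrid cross: FfBbSs × FfBbSs
Each trait segregates independently with a 3:1 phenotypic ratio, so each gene contributes 3/4 (dominant) or 1/4 (recessive).
Target: rough (fur texture), brown (coat color), piebald (coat pattern)
Probability = product of independent per-trait probabilities
= 3/4 × 1/4 × 1/4 = 3/64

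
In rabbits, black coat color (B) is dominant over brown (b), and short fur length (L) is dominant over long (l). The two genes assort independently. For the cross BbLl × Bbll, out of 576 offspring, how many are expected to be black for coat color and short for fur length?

Dihybrid cross BbLl × Bbll — consider each gene separately:
coat color: Bb × Bb → 1 BB, 2 Bb, 1 bb → 3 B_ : 1 bb (out of 4)
fur length: Ll × ll → 2 Ll, 2 ll → 2 L_ : 2 ll (out of 4)
Looking for: black (B_) and short (L_)
P(black) = 3/4, P(short) = 2/4
P(both) = 3/4 × 2/4 = 6/16 = 3/8
Expected count = 3/8 × 576 = 216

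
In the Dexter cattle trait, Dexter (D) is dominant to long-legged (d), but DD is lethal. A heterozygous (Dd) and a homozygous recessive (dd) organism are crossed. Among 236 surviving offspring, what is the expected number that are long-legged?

Cross: Dd × dd
Punnett square offspring (before lethality): 2 Dd, 2 dd
No DD offspring are produced in this cross.
long-legged: 2 out of 4 → fraction 1/2
Expected count = 1/2 × 236 = 118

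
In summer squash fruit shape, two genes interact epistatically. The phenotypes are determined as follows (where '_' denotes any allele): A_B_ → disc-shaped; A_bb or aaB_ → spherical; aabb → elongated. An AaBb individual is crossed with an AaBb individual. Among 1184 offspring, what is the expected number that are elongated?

Cross: AaBb × AaBb — consider each gene separately:
A gene: Aa × Aa → 1 AA, 2 Aa, 1 aa → 3 A_ : 1 aa (out of 4)
B gene: Bb × Bb → 1 BB, 2 Bb, 1 bb → 3 B_ : 1 bb (out of 4)
Genotype classes (out of 4 × 4 = 16): A_B_ = 3×3 = 9; A_bb = 3×1 = 3; aaB_ = 1×3 = 3; aabb = 1×1 = 1
Apply the phenotype rules: A_B_ (9) → disc-shaped; A_bb (3) + aaB_ (3) → spherical; aabb (1) → elongated
Phenotype counts (out of 16): 9 disc-shaped, 6 spherical, 1 elongated
elongated: 1 out of 16 → fraction 1/16
Expected count = 1/16 × 1184 = 74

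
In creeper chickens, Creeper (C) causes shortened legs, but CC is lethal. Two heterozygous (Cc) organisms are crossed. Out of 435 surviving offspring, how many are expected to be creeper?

Cross: Cc × Cc
Punnett square offspring (before lethality): 1 CC, 2 Cc, 1 cc
The CC genotype is lethal (embryos die); surviving offspring: 2 Cc, 1 cc
creeper: 2 out of 3 → fraction 2/3
Expected count = 2/3 × 435 = 290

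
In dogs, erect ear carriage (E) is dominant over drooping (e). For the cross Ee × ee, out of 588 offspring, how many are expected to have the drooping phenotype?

Punnett square for Ee × ee:
Offspring genotypes: 2 Ee, 2 ee
Total offspring: 4
Count with target: 2
Probability: 2/4 = 1/2
Expected count = 1/2 × 588 = 294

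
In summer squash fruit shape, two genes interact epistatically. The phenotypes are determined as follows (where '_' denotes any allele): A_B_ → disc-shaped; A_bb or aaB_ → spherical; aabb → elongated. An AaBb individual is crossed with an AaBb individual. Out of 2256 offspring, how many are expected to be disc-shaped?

Cross: AaBb × AaBb — consider each gene separately:
A gene: Aa × Aa → 1 AA, 2 Aa, 1 aa → 3 A_ : 1 aa (out of 4)
B gene: Bb × Bb → 1 BB, 2 Bb, 1 bb → 3 B_ : 1 bb (out of 4)
Genotype classes (out of 4 × 4 = 16): A_B_ = 3×3 = 9; A_bb = 3×1 = 3; aaB_ = 1×3 = 3; aabb = 1×1 = 1
Apply the phenotype rules: A_B_ (9) → disc-shaped; A_bb (3) + aaB_ (3) → spherical; aabb (1) → elongated
Phenotype counts (out of 16): 9 disc-shaped, 6 spherical, 1 elongated
disc-shaped: 9 out of 16 → fraction 9/16
Expected count = 9/16 × 2256 = 1269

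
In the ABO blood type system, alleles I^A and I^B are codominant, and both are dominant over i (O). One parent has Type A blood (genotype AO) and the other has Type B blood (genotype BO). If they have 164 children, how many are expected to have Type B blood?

Cross: AO × BO
Possible offspring genotypes: 1 AB, 1 AO, 1 BO, 1 OO
Blood type counts: 1 Type AB, 1 Type A, 1 Type B, 1 Type O
Probability of Type B: 1/4
Expected count = 1/4 × 164 = 41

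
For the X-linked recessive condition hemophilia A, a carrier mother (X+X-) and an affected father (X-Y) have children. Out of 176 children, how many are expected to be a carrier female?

Cross: X+X- × X-Y
Offspring: 1 X+X-, 1 X+Y, 1 X-X-, 1 X-Y
Probability of a carrier female: 1/4
Expected count = 1/4 × 176 = 44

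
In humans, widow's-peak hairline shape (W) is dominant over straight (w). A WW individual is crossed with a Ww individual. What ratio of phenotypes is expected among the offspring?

Punnett square for WW × Ww:
Offspring genotypes: 2 WW, 2 Ww
widow's-peak: 4, straight: 0
Ratio: all widow's-peak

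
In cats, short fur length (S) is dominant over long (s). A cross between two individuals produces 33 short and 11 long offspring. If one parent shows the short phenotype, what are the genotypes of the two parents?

Observed offspring: 33 short, 11 long
The observed ratio simplifies to 3:1. Long (ss) offspring appear, so each parent must contribute one s allele. The parent stated to show short carries S, so it is Ss. The other parent is then either Ss or ss: Ss × ss would give a 1:1 split, whereas Ss × Ss gives 3:1 — matching the data. So both parents are heterozygous (Ss × Ss).
Parent genotypes: Ss × Ss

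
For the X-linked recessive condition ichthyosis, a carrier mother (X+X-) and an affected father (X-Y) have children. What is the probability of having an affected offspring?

Cross: X+X- × X-Y
Offspring: 1 X+X-, 1 X+Y, 1 X-X-, 1 X-Y
Probability of an affected offspring: 2/4 = 1/2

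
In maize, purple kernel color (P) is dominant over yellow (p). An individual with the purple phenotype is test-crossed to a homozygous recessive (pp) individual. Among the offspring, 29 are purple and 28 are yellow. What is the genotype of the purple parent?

Test cross: ? × pp
Offspring: 29 purple, 28 yellow — approximately 1:1.
A 1:1 ratio in a test cross indicates the unknown parent is heterozygous (Pp).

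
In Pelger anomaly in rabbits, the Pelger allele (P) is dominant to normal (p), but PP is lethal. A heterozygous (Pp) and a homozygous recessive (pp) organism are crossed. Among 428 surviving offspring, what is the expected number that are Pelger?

Cross: Pp × pp
Punnett square offspring (before lethality): 2 Pp, 2 pp
No PP offspring are produced in this cross.
Pelger: 2 out of 4 → fraction 1/2
Expected count = 1/2 × 428 = 214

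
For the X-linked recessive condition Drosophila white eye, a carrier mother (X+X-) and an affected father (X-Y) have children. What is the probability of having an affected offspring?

Cross: X+X- × X-Y
Offspring: 1 X+X-, 1 X+Y, 1 X-X-, 1 X-Y
Probability of an affected offspring: 2/4 = 1/2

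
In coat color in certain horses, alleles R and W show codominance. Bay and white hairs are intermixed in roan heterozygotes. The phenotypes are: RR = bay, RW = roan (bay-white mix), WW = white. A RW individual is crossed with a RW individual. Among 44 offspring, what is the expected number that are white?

Punnett square for RW × RW:
Offspring genotypes: 1 RR, 2 RW, 1 WW
Phenotype counts: 1 bay, 2 roan (bay-white mix), 1 white
white: 1 out of 4 → fraction 1/4
Expected count = 1/4 × 44 = 11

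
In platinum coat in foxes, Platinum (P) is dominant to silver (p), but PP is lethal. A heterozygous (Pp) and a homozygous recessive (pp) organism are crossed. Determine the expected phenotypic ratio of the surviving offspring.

Cross: Pp × pp
Punnett square offspring (before lethality): 2 Pp, 2 pp
No PP offspring are produced in this cross.
Ratio: 1 platinum : 1 silver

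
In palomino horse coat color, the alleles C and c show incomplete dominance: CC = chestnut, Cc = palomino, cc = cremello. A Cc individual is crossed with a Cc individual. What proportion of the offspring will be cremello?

Punnett square for Cc × Cc:
Offspring genotypes: 1 CC, 2 Cc, 1 cc
Phenotype counts: 1 chestnut, 2 palomino, 1 cremello
cremello: 1 out of 4
Probability: 1/4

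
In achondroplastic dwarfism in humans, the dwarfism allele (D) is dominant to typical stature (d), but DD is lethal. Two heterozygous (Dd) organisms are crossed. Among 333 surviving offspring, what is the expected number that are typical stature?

Cross: Dd × Dd
Punnett square offspring (before lethality): 1 DD, 2 Dd, 1 dd
The DD genotype is lethal (embryos die); surviving offspring: 2 Dd, 1 dd
typical stature: 1 out of 3 → fraction 1/3
Expected count = 1/3 × 333 = 111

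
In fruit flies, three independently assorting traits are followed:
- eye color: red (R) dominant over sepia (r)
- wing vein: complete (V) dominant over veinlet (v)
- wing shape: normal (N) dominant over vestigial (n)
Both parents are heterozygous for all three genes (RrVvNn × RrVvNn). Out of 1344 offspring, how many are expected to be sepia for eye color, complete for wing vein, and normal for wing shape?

Trihybrid cross: RrVvNn × RrVvNn
Each trait segregates independently with a 3:1 phenotypic ratio, so each gene contributes 3/4 (dominant) or 1/4 (recessive).
Target: sepia (eye color), complete (wing vein), normal (wing shape)
Probability = product of independent per-trait probabilities
= 1/4 × 3/4 × 3/4 = 9/64
Expected count = 9/64 × 1344 = 189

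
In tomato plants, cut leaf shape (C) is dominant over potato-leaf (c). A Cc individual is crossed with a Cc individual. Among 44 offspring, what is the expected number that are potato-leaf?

Punnett square for Cc × Cc:
Offspring genotypes: 1 CC, 2 Cc, 1 cc
cut: 3, potato-leaf: 1
potato-leaf: 1 out of 4 → fraction 1/4
Expected count = 1/4 × 44 = 11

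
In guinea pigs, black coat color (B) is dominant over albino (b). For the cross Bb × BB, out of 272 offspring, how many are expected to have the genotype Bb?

Punnett square for Bb × BB:
Offspring genotypes: 2 BB, 2 Bb
Total offspring: 4
Count with target: 2
Probability: 2/4 = 1/2
Expected count = 1/2 × 272 = 136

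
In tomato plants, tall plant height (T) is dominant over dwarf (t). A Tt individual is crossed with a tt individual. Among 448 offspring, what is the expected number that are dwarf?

Punnett square for Tt × tt:
Offspring genotypes: 2 Tt, 2 tt
tall: 2, dwarf: 2
dwarf: 2 out of 4 → fraction 1/2
Expected count = 1/2 × 448 = 224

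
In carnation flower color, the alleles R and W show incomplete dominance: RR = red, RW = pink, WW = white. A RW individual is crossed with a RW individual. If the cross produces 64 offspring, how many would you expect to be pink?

Punnett square for RW × RW:
Offspring genotypes: 1 RR, 2 RW, 1 WW
Phenotype counts: 1 red, 2 pink, 1 white
pink: 2 out of 4 → fraction 1/2
Expected count = 1/2 × 64 = 32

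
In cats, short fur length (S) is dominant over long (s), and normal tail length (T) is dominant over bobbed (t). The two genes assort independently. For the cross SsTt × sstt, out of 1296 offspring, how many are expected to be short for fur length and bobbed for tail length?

Dihybrid cross SsTt × sstt — consider each gene separately:
fur length: Ss × ss → 2 Ss, 2 ss → 2 S_ : 2 ss (out of 4)
tail length: Tt × tt → 2 Tt, 2 tt → 2 T_ : 2 tt (out of 4)
Looking for: short (S_) and bobbed (tt)
P(short) = 2/4, P(bobbed) = 2/4
P(both) = 2/4 × 2/4 = 4/16 = 1/4
Expected count = 1/4 × 1296 = 324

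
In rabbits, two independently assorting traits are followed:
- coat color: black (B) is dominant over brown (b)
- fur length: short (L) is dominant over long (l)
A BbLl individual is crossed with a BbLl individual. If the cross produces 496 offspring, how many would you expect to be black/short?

Dihybrid cross BbLl × BbLl — consider each gene separately:
coat color: Bb × Bb → 1 BB, 2 Bb, 1 bb → 3 B_ : 1 bb (out of 4)
fur length: Ll × Ll → 1 LL, 2 Ll, 1 ll → 3 L_ : 1 ll (out of 4)
Combine (counts out of 4 × 4 = 16): black/short (B_L_) = 3×3 = 9; black/long (B_ll) = 3×1 = 3; brown/short (bbL_) = 1×3 = 3; brown/long (bbll) = 1×1 = 1
Phenotype counts (out of 16): 9 black/short, 3 black/long, 3 brown/short, 1 brown/long
black/short: 9 out of 16 → fraction 9/16
Expected count = 9/16 × 496 = 279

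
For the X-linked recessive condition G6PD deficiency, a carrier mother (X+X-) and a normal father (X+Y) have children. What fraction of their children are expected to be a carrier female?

Cross: X+X- × X+Y
Offspring: 1 X+X+, 1 X+Y, 1 X+X-, 1 X-Y
Probability of a carrier female: 1/4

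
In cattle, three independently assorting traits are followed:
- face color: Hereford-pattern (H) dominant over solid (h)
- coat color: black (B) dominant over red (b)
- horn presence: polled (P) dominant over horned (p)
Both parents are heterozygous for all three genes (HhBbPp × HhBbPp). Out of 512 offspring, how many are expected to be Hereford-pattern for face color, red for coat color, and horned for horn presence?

Trihybrid cross: HhBbPp × HhBbPp
Each trait segregates independently with a 3:1 phenotypic ratio, so each gene contributes 3/4 (dominant) or 1/4 (recessive).
Target: Hereford-pattern (face color), red (coat color), horned (horn presence)
Probability = product of independent per-trait probabilities
= 3/4 × 1/4 × 1/4 = 3/64
Expected count = 3/64 × 512 = 24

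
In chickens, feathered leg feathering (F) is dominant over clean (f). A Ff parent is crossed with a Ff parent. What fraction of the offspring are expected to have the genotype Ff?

Punnett square for Ff × Ff:
Offspring genotypes: 1 FF, 2 Ff, 1 ff
Total offspring: 4
Count with target: 2
Probability: 2/4 = 1/2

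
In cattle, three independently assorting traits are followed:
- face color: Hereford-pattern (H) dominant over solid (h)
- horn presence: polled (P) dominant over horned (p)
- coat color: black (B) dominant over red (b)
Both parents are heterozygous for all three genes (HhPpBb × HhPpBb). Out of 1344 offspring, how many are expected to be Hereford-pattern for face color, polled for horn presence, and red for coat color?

Trihybrid cross: HhPpBb × HhPpBb
Each trait segregates independently with a 3:1 phenotypic ratio, so each gene contributes 3/4 (dominant) or 1/4 (recessive).
Target: Hereford-pattern (face color), polled (horn presence), red (coat color)
Probability = product of independent per-trait probabilities
= 3/4 × 3/4 × 1/4 = 9/64
Expected count = 9/64 × 1344 = 189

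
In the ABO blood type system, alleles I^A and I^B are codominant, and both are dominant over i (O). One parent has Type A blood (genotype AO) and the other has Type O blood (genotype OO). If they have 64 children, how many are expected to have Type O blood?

Cross: AO × OO
Possible offspring genotypes: 2 AO, 2 OO
Blood type counts: 2 Type A, 2 Type O
Probability of Type O: 2/4 = 1/2
Expected count = 1/2 × 64 = 32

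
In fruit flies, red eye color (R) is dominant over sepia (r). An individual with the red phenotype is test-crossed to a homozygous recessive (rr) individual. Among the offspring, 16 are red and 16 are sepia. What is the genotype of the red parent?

Test cross: ? × rr
Offspring: 16 red, 16 sepia — approximately 1:1.
A 1:1 ratio in a test cross indicates the unknown parent is heterozygous (Rr).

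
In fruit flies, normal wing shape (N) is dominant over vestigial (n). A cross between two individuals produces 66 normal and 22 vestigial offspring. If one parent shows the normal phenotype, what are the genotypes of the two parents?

Observed offspring: 66 normal, 22 vestigial
The observed ratio simplifies to 3:1. Vestigial (nn) offspring appear, so each parent must contribute one n allele. The parent stated to show normal carries N, so it is Nn. The other parent is then either Nn or nn: Nn × nn would give a 1:1 split, whereas Nn × Nn gives 3:1 — matching the data. So both parents are heterozygous (Nn × Nn).
Parent genotypes: Nn × Nn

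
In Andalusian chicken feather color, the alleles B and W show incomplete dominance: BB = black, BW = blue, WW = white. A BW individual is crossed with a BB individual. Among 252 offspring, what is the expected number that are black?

Punnett square for BW × BB:
Offspring genotypes: 2 BB, 2 BW
Phenotype counts: 2 black, 2 blue
black: 2 out of 4 → fraction 1/2
Expected count = 1/2 × 252 = 126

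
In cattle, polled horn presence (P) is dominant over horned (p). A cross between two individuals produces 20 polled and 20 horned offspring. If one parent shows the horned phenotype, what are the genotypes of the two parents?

Observed offspring: 20 polled, 20 horned
The observed ratio simplifies to 1:1. One parent shows horned, so its genotype must be pp. A 1:1 offspring split requires the other parent to be heterozygous (Pp).
Parent genotypes: pp × Pp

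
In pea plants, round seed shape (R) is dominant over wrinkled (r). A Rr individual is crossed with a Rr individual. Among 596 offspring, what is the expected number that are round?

Punnett square for Rr × Rr:
Offspring genotypes: 1 RR, 2 Rr, 1 rr
round: 3, wrinkled: 1
round: 3 out of 4 → fraction 3/4
Expected count = 3/4 × 596 = 447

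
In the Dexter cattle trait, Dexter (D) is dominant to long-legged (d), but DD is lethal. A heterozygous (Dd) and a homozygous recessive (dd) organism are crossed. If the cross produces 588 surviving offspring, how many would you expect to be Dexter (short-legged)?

Cross: Dd × dd
Punnett square offspring (before lethality): 2 Dd, 2 dd
No DD offspring are produced in this cross.
Dexter (short-legged): 2 out of 4 → fraction 1/2
Expected count = 1/2 × 588 = 294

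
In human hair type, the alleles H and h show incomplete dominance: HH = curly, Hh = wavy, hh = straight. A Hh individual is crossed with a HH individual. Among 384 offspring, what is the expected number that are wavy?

Punnett square for Hh × HH:
Offspring genotypes: 2 HH, 2 Hh
Phenotype counts: 2 curly, 2 wavy
wavy: 2 out of 4 → fraction 1/2
Expected count = 1/2 × 384 = 192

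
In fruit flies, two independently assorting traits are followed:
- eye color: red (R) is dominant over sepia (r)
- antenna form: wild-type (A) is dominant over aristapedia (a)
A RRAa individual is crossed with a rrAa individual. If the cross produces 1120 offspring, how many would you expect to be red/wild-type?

Dihybrid cross RRAa × rrAa — consider each gene separately:
eye color: RR × rr → 4 Rr → 4 R_ (out of 4)
antenna form: Aa × Aa → 1 AA, 2 Aa, 1 aa → 3 A_ : 1 aa (out of 4)
Combine (counts out of 4 × 4 = 16): red/wild-type (R_A_) = 4×3 = 12; red/aristapedia (R_aa) = 4×1 = 4
Phenotype counts (out of 16): 12 red/wild-type, 4 red/aristapedia
red/wild-type: 12 out of 16 → fraction 3/4
Expected count = 3/4 × 1120 = 840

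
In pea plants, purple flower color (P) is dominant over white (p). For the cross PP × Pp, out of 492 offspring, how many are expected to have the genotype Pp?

Punnett square for PP × Pp:
Offspring genotypes: 2 PP, 2 Pp
Total offspring: 4
Count with target: 2
Probability: 2/4 = 1/2
Expected count = 1/2 × 492 = 246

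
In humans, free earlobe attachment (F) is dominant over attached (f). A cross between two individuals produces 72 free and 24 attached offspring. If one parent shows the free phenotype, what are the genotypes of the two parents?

Observed offspring: 72 free, 24 attached
The observed ratio simplifies to 3:1. Attached (ff) offspring appear, so each parent must contribute one f allele. The parent stated to show free carries F, so it is Ff. The other parent is then either Ff or ff: Ff × ff would give a 1:1 split, whereas Ff × Ff gives 3:1 — matching the data. So both parents are heterozygous (Ff × Ff).
Parent genotypes: Ff × Ff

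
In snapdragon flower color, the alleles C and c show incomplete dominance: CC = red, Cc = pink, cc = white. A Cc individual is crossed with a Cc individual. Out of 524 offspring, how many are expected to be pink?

Punnett square for Cc × Cc:
Offspring genotypes: 1 CC, 2 Cc, 1 cc
Phenotype counts: 1 red, 2 pink, 1 white
pink: 2 out of 4 → fraction 1/2
Expected count = 1/2 × 524 = 262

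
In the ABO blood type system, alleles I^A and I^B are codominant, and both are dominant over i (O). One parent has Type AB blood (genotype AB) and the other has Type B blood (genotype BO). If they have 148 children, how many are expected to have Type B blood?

Cross: AB × BO
Possible offspring genotypes: 1 AB, 1 AO, 1 BB, 1 BO
Blood type counts: 1 Type AB, 1 Type A, 2 Type B
Probability of Type B: 2/4 = 1/2
Expected count = 1/2 × 148 = 74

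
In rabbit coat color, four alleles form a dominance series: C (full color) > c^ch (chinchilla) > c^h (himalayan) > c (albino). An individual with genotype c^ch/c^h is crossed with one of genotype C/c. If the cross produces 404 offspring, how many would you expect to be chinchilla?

Cross: c^ch/c^h × C/c
Allele dominance: C > c^ch > c^h > c
Offspring genotypes: 1 C/c^ch, 1 c^ch/c, 1 C/c^h, 1 c^h/c
Phenotype counts: 2 full color, 1 chinchilla, 1 himalayan
chinchilla: 1 out of 4 → fraction 1/4
Expected count = 1/4 × 404 = 101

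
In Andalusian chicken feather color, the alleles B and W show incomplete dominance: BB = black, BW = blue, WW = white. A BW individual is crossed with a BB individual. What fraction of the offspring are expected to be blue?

Punnett square for BW × BB:
Offspring genotypes: 2 BB, 2 BW
Phenotype counts: 2 black, 2 blue
blue: 2 out of 4
Probability: 2/4 = 1/2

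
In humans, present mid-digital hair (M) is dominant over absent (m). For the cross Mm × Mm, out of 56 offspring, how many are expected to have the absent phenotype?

Punnett square for Mm × Mm:
Offspring genotypes: 1 MM, 2 Mm, 1 mm
Total offspring: 4
Count with target: 1
Probability: 1/4
Expected count = 1/4 × 56 = 14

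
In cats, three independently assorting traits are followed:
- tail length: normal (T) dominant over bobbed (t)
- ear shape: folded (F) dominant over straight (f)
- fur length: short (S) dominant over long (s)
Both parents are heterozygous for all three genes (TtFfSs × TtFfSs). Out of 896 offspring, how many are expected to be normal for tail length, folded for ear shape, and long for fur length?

Trihybrid cross: TtFfSs × TtFfSs
Each trait segregates independently with a 3:1 phenotypic ratio, so each gene contributes 3/4 (dominant) or 1/4 (recessive).
Target: normal (tail length), folded (ear shape), long (fur length)
Probability = product of independent per-trait probabilities
= 3/4 × 3/4 × 1/4 = 9/64
Expected count = 9/64 × 896 = 126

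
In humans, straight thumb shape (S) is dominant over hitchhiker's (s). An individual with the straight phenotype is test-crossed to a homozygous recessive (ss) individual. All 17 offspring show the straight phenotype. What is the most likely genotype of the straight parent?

Test cross: ? × ss
All offspring are straight.
If the unknown parent were heterozygous (Ss), about half of 17 offspring would be hitchhiker's; none are. The unknown parent is most likely homozygous dominant (SS).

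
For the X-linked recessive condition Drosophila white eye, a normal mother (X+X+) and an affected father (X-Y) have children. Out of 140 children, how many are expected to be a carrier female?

Cross: X+X+ × X-Y
Offspring: 2 X+X-, 2 X+Y
Probability of a carrier female: 2/4 = 1/2
Expected count = 1/2 × 140 = 70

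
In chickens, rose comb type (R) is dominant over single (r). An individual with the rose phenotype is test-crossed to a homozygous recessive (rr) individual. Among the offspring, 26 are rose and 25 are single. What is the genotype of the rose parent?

Test cross: ? × rr
Offspring: 26 rose, 25 single — approximately 1:1.
A 1:1 ratio in a test cross indicates the unknown parent is heterozygous (Rr).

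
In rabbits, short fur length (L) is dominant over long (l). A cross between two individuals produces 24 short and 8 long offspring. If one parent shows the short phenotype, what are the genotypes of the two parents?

Observed offspring: 24 short, 8 long
The observed ratio simplifies to 3:1. Long (ll) offspring appear, so each parent must contribute one l allele. The parent stated to show short carries L, so it is Ll. The other parent is then either Ll or ll: Ll × ll would give a 1:1 split, whereas Ll × Ll gives 3:1 — matching the data. So both parents are heterozygous (Ll × Ll).
Parent genotypes: Ll × Ll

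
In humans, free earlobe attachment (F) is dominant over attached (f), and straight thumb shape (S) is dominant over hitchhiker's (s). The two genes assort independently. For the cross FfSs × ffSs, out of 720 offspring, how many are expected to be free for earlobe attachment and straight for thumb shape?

Dihybrid cross FfSs × ffSs — consider each gene separately:
earlobe attachment: Ff × ff → 2 Ff, 2 ff → 2 F_ : 2 ff (out of 4)
thumb shape: Ss × Ss → 1 SS, 2 Ss, 1 ss → 3 S_ : 1 ss (out of 4)
Looking for: free (F_) and straight (S_)
P(free) = 2/4, P(straight) = 3/4
P(both) = 2/4 × 3/4 = 6/16 = 3/8
Expected count = 3/8 × 720 = 270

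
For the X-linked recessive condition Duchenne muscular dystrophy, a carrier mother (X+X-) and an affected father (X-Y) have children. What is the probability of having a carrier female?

Cross: X+X- × X-Y
Offspring: 1 X+X-, 1 X+Y, 1 X-X-, 1 X-Y
Probability of a carrier female: 1/4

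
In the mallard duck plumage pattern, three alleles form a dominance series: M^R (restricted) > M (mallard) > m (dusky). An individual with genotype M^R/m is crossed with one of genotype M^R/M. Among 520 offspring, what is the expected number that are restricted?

Cross: M^R/m × M^R/M
Allele dominance: M^R > M > m
Offspring genotypes: 1 M^R/M^R, 1 M^R/M, 1 M^R/m, 1 M/m
Phenotype counts: 3 restricted, 1 mallard
restricted: 3 out of 4 → fraction 3/4
Expected count = 3/4 × 520 = 390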